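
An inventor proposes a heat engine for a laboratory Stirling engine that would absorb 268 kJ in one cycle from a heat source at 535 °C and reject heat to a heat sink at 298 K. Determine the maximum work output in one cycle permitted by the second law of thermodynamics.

W_max ≈ 169 kJ

T_H = 535 °C → 535 + 273.15 = 808.15 K.
The upper bound on efficiency is η_max = 1 − T_C/T_H = 1 − 298.00/808.15 = 0.6313.
W_max = η_max · Q_H = 0.6313 × 268 = 169 kJ.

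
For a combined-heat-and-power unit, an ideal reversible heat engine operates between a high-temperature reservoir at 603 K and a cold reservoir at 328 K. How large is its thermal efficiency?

η ≈ 0.4561

Since the cycle is reversible, η = 1 − T_C/T_H = 1 − 328.00/603.00 = 0.4561.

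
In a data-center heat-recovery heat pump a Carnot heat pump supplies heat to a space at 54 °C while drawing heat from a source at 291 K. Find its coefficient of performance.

T_H = 54 °C → 54 + 273.15 = 327.15 K.
Reversible heating COP: COP_HP = T_H/(T_H − T_C) = 327.15/(327.15 − 291.00) = 9.05.

COP_HP ≈ 9.05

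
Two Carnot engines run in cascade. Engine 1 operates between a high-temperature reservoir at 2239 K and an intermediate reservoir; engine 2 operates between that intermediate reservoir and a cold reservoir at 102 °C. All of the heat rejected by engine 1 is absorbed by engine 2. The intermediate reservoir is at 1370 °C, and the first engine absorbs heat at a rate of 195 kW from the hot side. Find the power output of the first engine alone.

Ẇ₁ ≈ 51.89 kW

T_C = 102 °C → 102 + 273.15 = 375.15 K.
T_m = 1370 °C → 1370 + 273.15 = 1643.15 K.
First-stage efficiency η₁ = 1 − T_m/T_H = 1 − 1643.15/2239.00 = 0.2661.
W₁ = η₁·Q_H = 0.2661 × 195 = 51.89 kW.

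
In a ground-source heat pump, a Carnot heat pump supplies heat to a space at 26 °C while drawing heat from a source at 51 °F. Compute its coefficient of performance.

T_H = 26 °C → 26 + 273.15 = 299.15 K.
T_C = 51 °F → (51 − 32) × 5/9 = 10.56 °C = 283.71 K.
Reversible heating COP: COP_HP = T_H/(T_H − T_C) = 299.15/(299.15 − 283.71) = 19.4.

COP_HP ≈ 19.4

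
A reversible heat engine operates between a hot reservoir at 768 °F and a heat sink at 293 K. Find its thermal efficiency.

T_H = 768 °F → (768 − 32) × 5/9 = 408.89 °C = 682.04 K.
For a reversible engine, η = 1 − T_C/T_H = 1 − 293.00/682.04 = 0.570.

η ≈ 0.570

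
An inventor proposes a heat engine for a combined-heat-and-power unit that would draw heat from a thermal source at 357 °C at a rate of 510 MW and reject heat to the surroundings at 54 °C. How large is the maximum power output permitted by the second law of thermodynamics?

Ẇ_max ≈ 245 MW

T_H = 357 °C → 357 + 273.15 = 630.15 K.
T_C = 54 °C → 54 + 273.15 = 327.15 K.
The second-law ceiling is the Carnot efficiency, η_max = 1 − T_C/T_H = 1 − 327.15/630.15 = 0.4808.
W_max = η_max · Q_H = 0.4808 × 510 = 245 MW.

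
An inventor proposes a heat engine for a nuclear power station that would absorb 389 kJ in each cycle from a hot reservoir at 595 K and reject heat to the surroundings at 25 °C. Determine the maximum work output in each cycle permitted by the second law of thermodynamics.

W_max ≈ 194 kJ

T_C = 25 °C → 25 + 273.15 = 298.15 K.
The upper bound on efficiency is η_max = 1 − T_C/T_H = 1 − 298.15/595.00 = 0.4989.
W_max = η_max · Q_H = 0.4989 × 389 = 194 kJ.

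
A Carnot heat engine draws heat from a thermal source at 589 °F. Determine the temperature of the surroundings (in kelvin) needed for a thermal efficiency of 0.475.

T_C ≈ 305.9 K

T_H = 589 °F → (589 − 32) × 5/9 = 309.44 °C = 582.59 K.
From η = 1 − T_C/T_H, T_C = T_H·(1 − η) = 582.59 × (1 − 0.475) = 305.9 K.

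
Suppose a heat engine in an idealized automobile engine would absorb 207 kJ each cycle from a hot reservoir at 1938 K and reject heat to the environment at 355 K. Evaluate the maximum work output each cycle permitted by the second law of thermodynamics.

W_max ≈ 169 kJ

The upper bound on efficiency is η_max = 1 − T_C/T_H = 1 − 355.00/1938.00 = 0.8168.
W_max = η_max · Q_H = 0.8168 × 207 = 169 kJ.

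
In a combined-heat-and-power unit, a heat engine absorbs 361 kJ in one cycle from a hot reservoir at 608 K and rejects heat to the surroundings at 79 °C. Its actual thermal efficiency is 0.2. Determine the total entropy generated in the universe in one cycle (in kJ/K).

ΔS_univ ≈ 0.226 kJ/K

T_C = 79 °C → 79 + 273.15 = 352.15 K.
W = η·Q_H = 0.2 × 361 = 72.20 kJ, so Q_C = Q_H − W = 288.8 kJ.
Reservoir entropy changes: ΔS_H = −Q_H/T_H = −361/608.00 = -0.5938 kJ/K and ΔS_C = +Q_C/T_C = 288.8/352.15 = 0.8201 kJ/K.
ΔS_univ = −Q_H/T_H + Q_C/T_C = 0.226 kJ/K (> 0, since η = 0.2 < η_Carnot = 0.421).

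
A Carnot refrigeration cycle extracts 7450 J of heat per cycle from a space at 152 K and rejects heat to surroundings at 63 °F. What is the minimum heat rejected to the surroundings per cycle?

Q_H ≈ 14200 J

T_H = 63 °F → (63 − 32) × 5/9 = 17.22 °C = 290.37 K.
For a reversible cycle Q_H/Q_C = T_H/T_C, so Q_H = Q_C·T_H/T_C = 7450 × 290.37/152.00 = 14200 J.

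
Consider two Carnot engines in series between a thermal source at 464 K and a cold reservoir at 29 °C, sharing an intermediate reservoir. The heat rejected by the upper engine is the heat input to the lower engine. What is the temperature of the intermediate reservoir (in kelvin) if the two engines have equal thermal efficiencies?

T_m ≈ 374.4 K

T_C = 29 °C → 29 + 273.15 = 302.15 K.
Equal efficiencies require 1 − T_m/T_H = 1 − T_C/T_m, i.e. T_m/T_H = T_C/T_m, so T_m = √(T_H·T_C) = √(464.00 × 302.15) = 374.4 K.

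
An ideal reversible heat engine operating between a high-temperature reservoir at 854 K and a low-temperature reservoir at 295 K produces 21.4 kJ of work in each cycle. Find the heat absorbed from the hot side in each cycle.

The Carnot efficiency is η = 1 − T_C/T_H = 1 − 295.00/854.00 = 0.6546.
Q_H = W/η = 21.4/0.6546 = 32.7 kJ.

Q_H ≈ 32.7 kJ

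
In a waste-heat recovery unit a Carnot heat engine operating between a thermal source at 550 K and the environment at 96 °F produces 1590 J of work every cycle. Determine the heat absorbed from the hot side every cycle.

T_C = 96 °F → (96 − 32) × 5/9 = 35.56 °C = 308.71 K.
For a reversible engine, η = 1 − T_C/T_H = 1 − 308.71/550.00 = 0.4387.
Q_H = W/η = 1590/0.4387 = 3624 J.

Q_H ≈ 3624 J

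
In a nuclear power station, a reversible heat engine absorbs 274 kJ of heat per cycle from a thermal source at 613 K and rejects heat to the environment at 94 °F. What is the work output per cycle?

T_C = 94 °F → (94 − 32) × 5/9 = 34.44 °C = 307.59 K.
η_rev = 1 − T_C/T_H = 1 − 307.59/613.00 = 0.4982.
W = η·Q_H = 0.4982 × 274 = 136.5 kJ.

W ≈ 136.5 kJ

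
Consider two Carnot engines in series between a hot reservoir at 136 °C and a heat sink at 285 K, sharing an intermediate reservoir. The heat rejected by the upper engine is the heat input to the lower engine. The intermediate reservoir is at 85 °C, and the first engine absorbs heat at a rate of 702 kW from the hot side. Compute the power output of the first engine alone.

T_H = 136 °C → 136 + 273.15 = 409.15 K.
T_m = 85 °C → 85 + 273.15 = 358.15 K.
First-stage efficiency η₁ = 1 − T_m/T_H = 1 − 358.15/409.15 = 0.1246.
W₁ = η₁·Q_H = 0.1246 × 702 = 87.50 kW.

Ẇ₁ ≈ 87.50 kW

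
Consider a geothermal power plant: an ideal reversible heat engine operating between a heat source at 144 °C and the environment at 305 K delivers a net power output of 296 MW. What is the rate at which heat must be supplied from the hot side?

Q̇_H ≈ 1100 MW

T_H = 144 °C → 144 + 273.15 = 417.15 K.
The Carnot efficiency is η = 1 − T_C/T_H = 1 − 305.00/417.15 = 0.2688.
Q_H = W/η = 296/0.2688 = 1100 MW.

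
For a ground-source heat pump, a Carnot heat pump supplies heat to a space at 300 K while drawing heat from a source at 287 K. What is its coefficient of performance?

Reversible heating COP: COP_HP = T_H/(T_H − T_C) = 300.00/(300.00 − 287.00) = 23.1.

COP_HP ≈ 23.1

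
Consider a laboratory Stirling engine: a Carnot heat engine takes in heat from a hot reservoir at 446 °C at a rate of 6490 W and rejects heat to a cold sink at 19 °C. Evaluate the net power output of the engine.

T_H = 446 °C → 446 + 273.15 = 719.15 K.
T_C = 19 °C → 19 + 273.15 = 292.15 K.
The Carnot efficiency is η = 1 − T_C/T_H = 1 − 292.15/719.15 = 0.5938.
W = η·Q_H = 0.5938 × 6490 = 3850 W.

Ẇ ≈ 3850 W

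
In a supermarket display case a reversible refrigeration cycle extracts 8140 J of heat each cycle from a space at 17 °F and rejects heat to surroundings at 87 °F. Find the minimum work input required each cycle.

W_in ≈ 1195 J

T_H = 87 °F → (87 − 32) × 5/9 = 30.56 °C = 303.71 K.
T_C = 17 °F → (17 − 32) × 5/9 = -8.33 °C = 264.82 K.
The reversible coefficient of performance is COP_R = T_C/(T_H − T_C) = 264.82/38.89 = 6.8096.
W = Q_C/COP_R = 8140/6.8096 = 1195 J.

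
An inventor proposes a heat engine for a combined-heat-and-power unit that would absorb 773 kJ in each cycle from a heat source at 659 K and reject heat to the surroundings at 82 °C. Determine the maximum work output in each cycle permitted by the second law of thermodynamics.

W_max ≈ 356 kJ

T_C = 82 °C → 82 + 273.15 = 355.15 K.
The second-law ceiling is the Carnot efficiency, η_max = 1 − T_C/T_H = 1 − 355.15/659.00 = 0.4611.
W_max = η_max · Q_H = 0.4611 × 773 = 356 kJ.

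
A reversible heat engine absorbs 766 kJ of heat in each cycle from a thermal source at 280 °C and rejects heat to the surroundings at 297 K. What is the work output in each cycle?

T_H = 280 °C → 280 + 273.15 = 553.15 K.
η_rev = 1 − T_C/T_H = 1 − 297.00/553.15 = 0.4631.
W = η·Q_H = 0.4631 × 766 = 355 kJ.

W ≈ 355 kJ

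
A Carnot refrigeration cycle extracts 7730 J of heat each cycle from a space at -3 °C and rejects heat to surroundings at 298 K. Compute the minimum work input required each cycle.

W_in ≈ 797 J

T_C = -3 °C → -3 + 273.15 = 270.15 K.
Carnot COP: COP_R = T_C/(T_H − T_C) = 270.15/27.85 = 9.7002.
W = Q_C/COP_R = 7730/9.7002 = 797 J.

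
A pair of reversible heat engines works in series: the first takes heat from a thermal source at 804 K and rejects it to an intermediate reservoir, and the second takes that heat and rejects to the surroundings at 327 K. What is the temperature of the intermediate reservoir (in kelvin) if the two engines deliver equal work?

T_m ≈ 565.5 K

For reversible stages Q_m = Q_H·(T_m/T_H). Setting W₁ = Q_H(1 − T_m/T_H) equal to W₂ = Q_m(1 − T_C/T_m) = Q_H·(T_m − T_C)/T_H gives T_H − T_m = T_m − T_C, so T_m = (T_H + T_C)/2 = (804.00 + 327.00)/2 = 565.5 K.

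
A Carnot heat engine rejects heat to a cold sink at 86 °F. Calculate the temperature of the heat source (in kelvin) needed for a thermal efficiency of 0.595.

T_C = 86 °F → (86 − 32) × 5/9 = 30.00 °C = 303.15 K.
From η = 1 − T_C/T_H, solving for T_H gives T_H = T_C/(1 − η) = 303.15/(1 − 0.595) = 748.5 K.

T_H ≈ 748.5 K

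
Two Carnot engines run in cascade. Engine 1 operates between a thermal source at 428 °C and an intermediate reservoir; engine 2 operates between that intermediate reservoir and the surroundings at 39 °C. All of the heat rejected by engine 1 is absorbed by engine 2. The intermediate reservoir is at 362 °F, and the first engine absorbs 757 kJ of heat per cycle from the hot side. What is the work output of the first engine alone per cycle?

T_H = 428 °C → 428 + 273.15 = 701.15 K.
T_C = 39 °C → 39 + 273.15 = 312.15 K.
T_m = 362 °F → (362 − 32) × 5/9 = 183.33 °C = 456.48 K.
First-stage efficiency η₁ = 1 − T_m/T_H = 1 − 456.48/701.15 = 0.3490.
W₁ = η₁·Q_H = 0.3490 × 757 = 264.2 kJ.

W₁ ≈ 264.2 kJ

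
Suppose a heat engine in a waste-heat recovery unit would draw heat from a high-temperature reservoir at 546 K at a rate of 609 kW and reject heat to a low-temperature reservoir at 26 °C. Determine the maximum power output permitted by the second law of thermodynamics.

T_C = 26 °C → 26 + 273.15 = 299.15 K.
The second-law ceiling is the Carnot efficiency, η_max = 1 − T_C/T_H = 1 − 299.15/546.00 = 0.4521.
W_max = η_max · Q_H = 0.4521 × 609 = 275.3 kW.

Ẇ_max ≈ 275.3 kW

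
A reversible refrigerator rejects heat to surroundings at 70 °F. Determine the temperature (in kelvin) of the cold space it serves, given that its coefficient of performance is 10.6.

T_H = 70 °F → (70 − 32) × 5/9 = 21.11 °C = 294.26 K.
COP_R = T_C/(T_H − T_C) ⇒ T_C = T_H·COP_R/(1 + COP_R) = 294.26 × 10.6/(1 + 10.6) = 269 K.

T_C ≈ 269 K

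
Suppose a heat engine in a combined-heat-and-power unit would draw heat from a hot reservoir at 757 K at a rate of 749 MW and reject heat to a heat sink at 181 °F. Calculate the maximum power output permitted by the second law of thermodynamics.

T_C = 181 °F → (181 − 32) × 5/9 = 82.78 °C = 355.93 K.
The second-law ceiling is the Carnot efficiency, η_max = 1 − T_C/T_H = 1 − 355.93/757.00 = 0.5298.
W_max = η_max · Q_H = 0.5298 × 749 = 396.8 MW.

Ẇ_max ≈ 396.8 MW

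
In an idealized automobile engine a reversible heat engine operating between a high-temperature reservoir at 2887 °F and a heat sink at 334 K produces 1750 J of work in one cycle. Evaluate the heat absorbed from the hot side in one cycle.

Q_H ≈ 2130 J

T_H = 2887 °F → (2887 − 32) × 5/9 = 1586.11 °C = 1859.26 K.
For a reversible engine, η = 1 − T_C/T_H = 1 − 334.00/1859.26 = 0.8204.
Q_H = W/η = 1750/0.8204 = 2130 J.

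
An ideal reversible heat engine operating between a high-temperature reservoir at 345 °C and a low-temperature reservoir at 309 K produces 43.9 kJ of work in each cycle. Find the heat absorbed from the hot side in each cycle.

T_H = 345 °C → 345 + 273.15 = 618.15 K.
For a reversible engine, η = 1 − T_C/T_H = 1 − 309.00/618.15 = 0.5001.
Q_H = W/η = 43.9/0.5001 = 87.8 kJ.

Q_H ≈ 87.8 kJ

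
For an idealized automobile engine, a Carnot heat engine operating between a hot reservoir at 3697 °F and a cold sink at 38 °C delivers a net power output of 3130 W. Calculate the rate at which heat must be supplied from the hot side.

Q̇_H ≈ 3620 W

T_H = 3697 °F → (3697 − 32) × 5/9 = 2036.11 °C = 2309.26 K.
T_C = 38 °C → 38 + 273.15 = 311.15 K.
For a reversible engine, η = 1 − T_C/T_H = 1 − 311.15/2309.26 = 0.8653.
Q_H = W/η = 3130/0.8653 = 3620 W.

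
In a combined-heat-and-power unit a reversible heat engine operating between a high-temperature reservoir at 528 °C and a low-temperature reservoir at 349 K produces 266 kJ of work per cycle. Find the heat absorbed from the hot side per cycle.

Q_H ≈ 471 kJ

T_H = 528 °C → 528 + 273.15 = 801.15 K.
η_rev = 1 − T_C/T_H = 1 − 349.00/801.15 = 0.5644.
Q_H = W/η = 266/0.5644 = 471 kJ.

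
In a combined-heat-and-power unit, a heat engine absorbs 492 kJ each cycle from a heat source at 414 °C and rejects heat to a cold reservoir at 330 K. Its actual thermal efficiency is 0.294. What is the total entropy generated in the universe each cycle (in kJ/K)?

T_H = 414 °C → 414 + 273.15 = 687.15 K.
W = η·Q_H = 0.294 × 492 = 144.6 kJ, so Q_C = Q_H − W = 347.4 kJ.
The hot reservoir loses entropy Q_H/T_H = 492/687.15 = 0.7160 kJ/K; the cold reservoir gains Q_C/T_C = 347.4/330.00 = 1.053 kJ/K.
ΔS_univ = −Q_H/T_H + Q_C/T_C = 0.337 kJ/K (> 0, since η = 0.294 < η_Carnot = 0.520).

ΔS_univ ≈ 0.337 kJ/K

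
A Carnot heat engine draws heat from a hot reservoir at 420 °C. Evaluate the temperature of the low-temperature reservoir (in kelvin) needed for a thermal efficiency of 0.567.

T_H = 420 °C → 420 + 273.15 = 693.15 K.
From η = 1 − T_C/T_H, T_C = T_H·(1 − η) = 693.15 × (1 − 0.567) = 300.1 K.

T_C ≈ 300.1 K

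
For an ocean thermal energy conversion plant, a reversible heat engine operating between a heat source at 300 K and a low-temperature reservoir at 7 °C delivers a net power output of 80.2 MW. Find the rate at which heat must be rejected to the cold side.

T_C = 7 °C → 7 + 273.15 = 280.15 K.
For a reversible engine, η = 1 − T_C/T_H = 1 − 280.15/300.00 = 0.0662.
Since Q_C/Q_H = T_C/T_H and Q_H = W/η, Q_C = W·T_C/(T_H − T_C) = 80.2 × 280.15/19.85 = 1130 MW.

Q̇_C ≈ 1130 MW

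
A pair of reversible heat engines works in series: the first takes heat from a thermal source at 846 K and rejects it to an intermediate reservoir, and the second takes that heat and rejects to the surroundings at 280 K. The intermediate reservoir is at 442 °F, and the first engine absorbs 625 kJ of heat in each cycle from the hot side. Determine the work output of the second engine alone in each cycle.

T_m = 442 °F → (442 − 32) × 5/9 = 227.78 °C = 500.93 K.
Heat entering the second stage: Q_m = Q_H·(T_m/T_H) = 625 × 500.93/846.00 = 370 kJ.
Second-stage efficiency η₂ = 1 − T_C/T_m = 1 − 280.00/500.93 = 0.4410, so W₂ = η₂·Q_m = 163 kJ.

W₂ ≈ 163 kJ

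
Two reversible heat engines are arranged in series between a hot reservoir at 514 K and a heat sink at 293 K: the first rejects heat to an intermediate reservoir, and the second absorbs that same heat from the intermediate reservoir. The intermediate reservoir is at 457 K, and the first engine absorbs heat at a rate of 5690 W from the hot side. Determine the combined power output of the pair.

Two reversible stages in series are equivalent to a single Carnot engine between T_H and T_C, so η_total = 1 − T_C/T_H = 1 − 293.00/514.00 = 0.4300.
W_total = η_total · Q_H = 0.4300 × 5690 = 2450 W.

Ẇ_total ≈ 2450 W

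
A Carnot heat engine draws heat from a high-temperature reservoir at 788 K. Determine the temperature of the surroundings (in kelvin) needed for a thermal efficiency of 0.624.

T_C ≈ 296 K

From η = 1 − T_C/T_H, T_C = T_H·(1 − η) = 788.00 × (1 − 0.624) = 296 K.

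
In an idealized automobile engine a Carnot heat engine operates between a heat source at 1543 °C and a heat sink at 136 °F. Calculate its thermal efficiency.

η ≈ 0.818

T_H = 1543 °C → 1543 + 273.15 = 1816.15 K.
T_C = 136 °F → (136 − 32) × 5/9 = 57.78 °C = 330.93 K.
For a reversible engine, η = 1 − T_C/T_H = 1 − 330.93/1816.15 = 0.818.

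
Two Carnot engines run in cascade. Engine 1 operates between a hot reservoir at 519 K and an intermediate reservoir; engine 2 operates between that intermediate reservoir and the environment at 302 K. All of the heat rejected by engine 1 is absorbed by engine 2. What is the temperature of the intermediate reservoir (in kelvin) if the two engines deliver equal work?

T_m ≈ 410 K

For reversible stages Q_m = Q_H·(T_m/T_H). Setting W₁ = Q_H(1 − T_m/T_H) equal to W₂ = Q_m(1 − T_C/T_m) = Q_H·(T_m − T_C)/T_H gives T_H − T_m = T_m − T_C, so T_m = (T_H + T_C)/2 = (519.00 + 302.00)/2 = 410 K.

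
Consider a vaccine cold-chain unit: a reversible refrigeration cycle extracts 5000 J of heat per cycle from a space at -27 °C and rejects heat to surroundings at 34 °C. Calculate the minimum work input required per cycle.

T_H = 34 °C → 34 + 273.15 = 307.15 K.
T_C = -27 °C → -27 + 273.15 = 246.15 K.
For a reversible refrigerator, COP_R = T_C/(T_H − T_C) = 246.15/61.00 = 4.0352.
W = Q_C/COP_R = 5000/4.0352 = 1240 J.

W_in ≈ 1240 J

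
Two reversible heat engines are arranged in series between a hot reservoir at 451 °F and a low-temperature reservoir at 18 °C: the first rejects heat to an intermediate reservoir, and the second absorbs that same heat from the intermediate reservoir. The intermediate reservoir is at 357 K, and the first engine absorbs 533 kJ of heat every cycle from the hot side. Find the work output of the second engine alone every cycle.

W₂ ≈ 69.4 kJ

T_H = 451 °F → (451 − 32) × 5/9 = 232.78 °C = 505.93 K.
T_C = 18 °C → 18 + 273.15 = 291.15 K.
Heat entering the second stage: Q_m = Q_H·(T_m/T_H) = 533 × 357.00/505.93 = 376 kJ.
Second-stage efficiency η₂ = 1 − T_C/T_m = 1 − 291.15/357.00 = 0.1845, so W₂ = η₂·Q_m = 69.4 kJ.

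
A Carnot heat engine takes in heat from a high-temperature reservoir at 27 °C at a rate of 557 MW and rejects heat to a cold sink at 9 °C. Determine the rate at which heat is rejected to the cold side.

T_H = 27 °C → 27 + 273.15 = 300.15 K.
T_C = 9 °C → 9 + 273.15 = 282.15 K.
η_rev = 1 − T_C/T_H = 1 − 282.15/300.15 = 0.0600.
For a reversible cycle Q_C/Q_H = T_C/T_H, so Q_C = 557 × 282.15/300.15 = 524 MW.

Q̇_C ≈ 524 MW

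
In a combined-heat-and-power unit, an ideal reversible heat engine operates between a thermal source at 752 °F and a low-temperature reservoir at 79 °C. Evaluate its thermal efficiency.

T_H = 752 °F → (752 − 32) × 5/9 = 400.00 °C = 673.15 K.
T_C = 79 °C → 79 + 273.15 = 352.15 K.
Since the cycle is reversible, η = 1 − T_C/T_H = 1 − 352.15/673.15 = 0.4769.

η ≈ 0.4769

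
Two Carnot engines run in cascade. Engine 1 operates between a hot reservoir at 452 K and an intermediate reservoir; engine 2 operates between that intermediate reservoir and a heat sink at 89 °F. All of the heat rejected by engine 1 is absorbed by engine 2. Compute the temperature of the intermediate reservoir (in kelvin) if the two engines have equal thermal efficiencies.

T_C = 89 °F → (89 − 32) × 5/9 = 31.67 °C = 304.82 K.
Equal efficiencies require 1 − T_m/T_H = 1 − T_C/T_m, i.e. T_m/T_H = T_C/T_m, so T_m = √(T_H·T_C) = √(452.00 × 304.82) = 371.2 K.

T_m ≈ 371.2 K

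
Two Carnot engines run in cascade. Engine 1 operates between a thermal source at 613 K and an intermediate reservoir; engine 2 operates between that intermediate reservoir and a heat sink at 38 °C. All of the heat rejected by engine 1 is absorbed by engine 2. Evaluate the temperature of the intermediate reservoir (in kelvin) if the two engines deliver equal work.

T_m ≈ 462 K

T_C = 38 °C → 38 + 273.15 = 311.15 K.
For reversible stages Q_m = Q_H·(T_m/T_H). Setting W₁ = Q_H(1 − T_m/T_H) equal to W₂ = Q_m(1 − T_C/T_m) = Q_H·(T_m − T_C)/T_H gives T_H − T_m = T_m − T_C, so T_m = (T_H + T_C)/2 = (613.00 + 311.15)/2 = 462 K.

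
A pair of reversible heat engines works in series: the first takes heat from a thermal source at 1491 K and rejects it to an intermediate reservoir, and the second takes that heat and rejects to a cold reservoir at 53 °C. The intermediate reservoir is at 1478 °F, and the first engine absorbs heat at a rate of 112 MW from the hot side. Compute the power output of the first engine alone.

Ẇ₁ ≈ 31.14 MW

T_C = 53 °C → 53 + 273.15 = 326.15 K.
T_m = 1478 °F → (1478 − 32) × 5/9 = 803.33 °C = 1076.48 K.
First-stage efficiency η₁ = 1 − T_m/T_H = 1 − 1076.48/1491.00 = 0.2780.
W₁ = η₁·Q_H = 0.2780 × 112 = 31.14 MW.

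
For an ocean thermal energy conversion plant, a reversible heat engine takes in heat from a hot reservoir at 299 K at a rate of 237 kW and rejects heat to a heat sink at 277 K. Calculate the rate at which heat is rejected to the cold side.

The Carnot efficiency is η = 1 − T_C/T_H = 1 − 277.00/299.00 = 0.0736.
For a reversible cycle Q_C/Q_H = T_C/T_H, so Q_C = 237 × 277.00/299.00 = 219.6 kW.

Q̇_C ≈ 219.6 kW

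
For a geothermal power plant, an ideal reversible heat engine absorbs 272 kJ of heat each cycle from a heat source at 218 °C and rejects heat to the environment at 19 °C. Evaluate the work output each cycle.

W ≈ 110 kJ

T_H = 218 °C → 218 + 273.15 = 491.15 K.
T_C = 19 °C → 19 + 273.15 = 292.15 K.
Since the cycle is reversible, η = 1 − T_C/T_H = 1 − 292.15/491.15 = 0.4052.
W = η·Q_H = 0.4052 × 272 = 110 kJ.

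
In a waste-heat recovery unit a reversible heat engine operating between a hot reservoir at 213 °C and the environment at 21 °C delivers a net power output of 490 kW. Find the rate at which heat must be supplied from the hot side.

T_H = 213 °C → 213 + 273.15 = 486.15 K.
T_C = 21 °C → 21 + 273.15 = 294.15 K.
For a reversible engine, η = 1 − T_C/T_H = 1 − 294.15/486.15 = 0.3949.
Q_H = W/η = 490/0.3949 = 1240 kW.

Q̇_H ≈ 1240 kW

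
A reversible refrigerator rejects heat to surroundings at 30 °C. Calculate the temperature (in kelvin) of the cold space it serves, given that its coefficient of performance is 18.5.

T_C ≈ 288 K

T_H = 30 °C → 30 + 273.15 = 303.15 K.
COP_R = T_C/(T_H − T_C) ⇒ T_C = T_H·COP_R/(1 + COP_R) = 303.15 × 18.5/(1 + 18.5) = 288 K.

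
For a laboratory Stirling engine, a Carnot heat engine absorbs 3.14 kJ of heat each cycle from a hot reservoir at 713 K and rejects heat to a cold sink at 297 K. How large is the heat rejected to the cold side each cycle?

For a reversible engine, η = 1 − T_C/T_H = 1 − 297.00/713.00 = 0.5835.
For a reversible cycle Q_C/Q_H = T_C/T_H, so Q_C = 3.14 × 297.00/713.00 = 1.308 kJ.

Q_C ≈ 1.308 kJ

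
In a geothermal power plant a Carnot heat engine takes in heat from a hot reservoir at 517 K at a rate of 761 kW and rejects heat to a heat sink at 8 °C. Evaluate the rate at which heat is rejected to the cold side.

Q̇_C ≈ 414 kW

T_C = 8 °C → 8 + 273.15 = 281.15 K.
Since the cycle is reversible, η = 1 − T_C/T_H = 1 − 281.15/517.00 = 0.4562.
For a reversible cycle Q_C/Q_H = T_C/T_H, so Q_C = 761 × 281.15/517.00 = 414 kW.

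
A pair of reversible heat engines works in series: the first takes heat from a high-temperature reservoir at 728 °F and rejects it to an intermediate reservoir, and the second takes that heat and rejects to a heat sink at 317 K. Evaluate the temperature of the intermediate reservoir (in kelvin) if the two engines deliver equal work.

T_m ≈ 488 K

T_H = 728 °F → (728 − 32) × 5/9 = 386.67 °C = 659.82 K.
For reversible stages Q_m = Q_H·(T_m/T_H). Setting W₁ = Q_H(1 − T_m/T_H) equal to W₂ = Q_m(1 − T_C/T_m) = Q_H·(T_m − T_C)/T_H gives T_H − T_m = T_m − T_C, so T_m = (T_H + T_C)/2 = (659.82 + 317.00)/2 = 488 K.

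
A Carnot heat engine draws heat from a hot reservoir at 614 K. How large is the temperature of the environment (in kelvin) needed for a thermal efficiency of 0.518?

T_C ≈ 296 K

From η = 1 − T_C/T_H, T_C = T_H·(1 − η) = 614.00 × (1 − 0.518) = 296 K.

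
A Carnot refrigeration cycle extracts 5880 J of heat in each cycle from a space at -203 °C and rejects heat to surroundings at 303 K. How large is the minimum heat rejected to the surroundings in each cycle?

T_C = -203 °C → -203 + 273.15 = 70.15 K.
For a reversible cycle Q_H/Q_C = T_H/T_C, so Q_H = Q_C·T_H/T_C = 5880 × 303.00/70.15 = 25400 J.

Q_H ≈ 25400 J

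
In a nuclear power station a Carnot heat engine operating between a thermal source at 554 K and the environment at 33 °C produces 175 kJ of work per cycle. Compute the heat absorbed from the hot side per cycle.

T_C = 33 °C → 33 + 273.15 = 306.15 K.
For a reversible engine, η = 1 − T_C/T_H = 1 − 306.15/554.00 = 0.4474.
Q_H = W/η = 175/0.4474 = 391 kJ.

Q_H ≈ 391 kJ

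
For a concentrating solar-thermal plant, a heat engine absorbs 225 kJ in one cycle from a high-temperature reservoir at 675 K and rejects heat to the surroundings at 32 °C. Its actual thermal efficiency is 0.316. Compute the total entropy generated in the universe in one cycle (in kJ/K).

T_C = 32 °C → 32 + 273.15 = 305.15 K.
W = η·Q_H = 0.316 × 225 = 71.10 kJ, so Q_C = Q_H − W = 153.9 kJ.
Reservoir entropy changes: ΔS_H = −Q_H/T_H = −225/675.00 = -0.3333 kJ/K and ΔS_C = +Q_C/T_C = 153.9/305.15 = 0.5043 kJ/K.
ΔS_univ = −Q_H/T_H + Q_C/T_C = 0.1710 kJ/K (> 0, since η = 0.316 < η_Carnot = 0.548).

ΔS_univ ≈ 0.1710 kJ/K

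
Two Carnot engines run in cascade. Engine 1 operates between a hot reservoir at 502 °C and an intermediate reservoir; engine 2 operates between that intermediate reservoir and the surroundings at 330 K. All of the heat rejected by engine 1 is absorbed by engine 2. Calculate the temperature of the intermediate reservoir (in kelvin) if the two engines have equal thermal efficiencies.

T_H = 502 °C → 502 + 273.15 = 775.15 K.
Equal efficiencies require 1 − T_m/T_H = 1 − T_C/T_m, i.e. T_m/T_H = T_C/T_m, so T_m = √(T_H·T_C) = √(775.15 × 330.00) = 505.8 K.

T_m ≈ 505.8 K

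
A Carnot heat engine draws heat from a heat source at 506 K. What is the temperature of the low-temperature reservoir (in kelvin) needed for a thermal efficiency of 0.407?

From η = 1 − T_C/T_H, T_C = T_H·(1 − η) = 506.00 × (1 − 0.407) = 300 K.

T_C ≈ 300 K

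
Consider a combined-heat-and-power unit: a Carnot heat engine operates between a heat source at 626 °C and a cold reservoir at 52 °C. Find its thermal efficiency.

η ≈ 0.638

T_H = 626 °C → 626 + 273.15 = 899.15 K.
T_C = 52 °C → 52 + 273.15 = 325.15 K.
Since the cycle is reversible, η = 1 − T_C/T_H = 1 − 325.15/899.15 = 0.638.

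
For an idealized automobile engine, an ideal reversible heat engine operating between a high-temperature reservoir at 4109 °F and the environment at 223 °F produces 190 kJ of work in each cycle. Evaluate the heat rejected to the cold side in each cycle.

T_H = 4109 °F → (4109 − 32) × 5/9 = 2265.00 °C = 2538.15 K.
T_C = 223 °F → (223 − 32) × 5/9 = 106.11 °C = 379.26 K.
The Carnot efficiency is η = 1 − T_C/T_H = 1 − 379.26/2538.15 = 0.8506.
Since Q_C/Q_H = T_C/T_H and Q_H = W/η, Q_C = W·T_C/(T_H − T_C) = 190 × 379.26/2158.89 = 33.4 kJ.

Q_C ≈ 33.4 kJ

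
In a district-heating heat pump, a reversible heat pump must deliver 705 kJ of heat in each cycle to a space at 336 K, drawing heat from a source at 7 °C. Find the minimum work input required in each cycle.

W_in ≈ 117 kJ

T_C = 7 °C → 7 + 273.15 = 280.15 K.
The Carnot heat-pump COP is COP_HP = T_H/(T_H − T_C) = 336.00/55.85 = 6.0161.
W = Q_H/COP_HP = 705/6.0161 = 117 kJ.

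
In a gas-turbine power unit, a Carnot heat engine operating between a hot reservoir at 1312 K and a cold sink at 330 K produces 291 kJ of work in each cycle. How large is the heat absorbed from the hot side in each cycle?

The Carnot efficiency is η = 1 − T_C/T_H = 1 − 330.00/1312.00 = 0.7485.
Q_H = W/η = 291/0.7485 = 389 kJ.

Q_H ≈ 389 kJ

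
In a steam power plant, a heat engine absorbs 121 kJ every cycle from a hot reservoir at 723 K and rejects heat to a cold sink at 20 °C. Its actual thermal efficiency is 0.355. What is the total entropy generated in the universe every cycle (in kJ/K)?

T_C = 20 °C → 20 + 273.15 = 293.15 K.
W = η·Q_H = 0.355 × 121 = 42.95 kJ, so Q_C = Q_H − W = 78.05 kJ.
Reservoir entropy changes: ΔS_H = −Q_H/T_H = −121/723.00 = -0.1674 kJ/K and ΔS_C = +Q_C/T_C = 78.05/293.15 = 0.2662 kJ/K.
ΔS_univ = −Q_H/T_H + Q_C/T_C = 0.09887 kJ/K (> 0, since η = 0.355 < η_Carnot = 0.595).

ΔS_univ ≈ 0.09887 kJ/K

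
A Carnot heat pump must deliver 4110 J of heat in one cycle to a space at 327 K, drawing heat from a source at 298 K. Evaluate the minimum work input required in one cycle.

COP_HP = T_H/(T_H − T_C) = 327.00/29.00 = 11.2759.
W = Q_H/COP_HP = 4110/11.2759 = 364.5 J.

W_in ≈ 364.5 J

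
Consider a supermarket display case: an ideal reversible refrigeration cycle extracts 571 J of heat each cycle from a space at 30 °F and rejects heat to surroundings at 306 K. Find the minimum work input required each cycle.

T_C = 30 °F → (30 − 32) × 5/9 = -1.11 °C = 272.04 K.
The reversible coefficient of performance is COP_R = T_C/(T_H − T_C) = 272.04/33.96 = 8.0103.
W = Q_C/COP_R = 571/8.0103 = 71.3 J.

W_in ≈ 71.3 J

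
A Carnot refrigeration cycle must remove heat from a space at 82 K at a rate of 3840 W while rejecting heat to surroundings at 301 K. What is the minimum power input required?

Ẇ_in ≈ 10260 W

The reversible coefficient of performance is COP_R = T_C/(T_H − T_C) = 82.00/219.00 = 0.3744.
W = Q_C/COP_R = 3840/0.3744 = 10260 W.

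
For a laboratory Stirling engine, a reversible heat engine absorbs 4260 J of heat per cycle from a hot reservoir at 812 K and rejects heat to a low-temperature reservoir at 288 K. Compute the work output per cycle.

Since the cycle is reversible, η = 1 − T_C/T_H = 1 − 288.00/812.00 = 0.6453.
W = η·Q_H = 0.6453 × 4260 = 2750 J.

W ≈ 2750 J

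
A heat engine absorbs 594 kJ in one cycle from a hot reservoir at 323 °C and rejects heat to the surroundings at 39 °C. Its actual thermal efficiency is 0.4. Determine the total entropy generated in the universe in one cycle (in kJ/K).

T_H = 323 °C → 323 + 273.15 = 596.15 K.
T_C = 39 °C → 39 + 273.15 = 312.15 K.
W = η·Q_H = 0.4 × 594 = 237.6 kJ, so Q_C = Q_H − W = 356.4 kJ.
Entropy balance on the reservoirs: −Q_H/T_H = -0.9964 kJ/K, +Q_C/T_C = 1.142 kJ/K.
ΔS_univ = −Q_H/T_H + Q_C/T_C = 0.145 kJ/K (> 0, since η = 0.4 < η_Carnot = 0.476).

ΔS_univ ≈ 0.145 kJ/K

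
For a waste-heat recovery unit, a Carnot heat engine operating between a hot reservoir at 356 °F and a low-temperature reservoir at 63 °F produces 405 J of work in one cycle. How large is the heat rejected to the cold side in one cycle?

T_H = 356 °F → (356 − 32) × 5/9 = 180.00 °C = 453.15 K.
T_C = 63 °F → (63 − 32) × 5/9 = 17.22 °C = 290.37 K.
Since the cycle is reversible, η = 1 − T_C/T_H = 1 − 290.37/453.15 = 0.3592.
Since Q_C/Q_H = T_C/T_H and Q_H = W/η, Q_C = W·T_C/(T_H − T_C) = 405 × 290.37/162.78 = 722 J.

Q_C ≈ 722 J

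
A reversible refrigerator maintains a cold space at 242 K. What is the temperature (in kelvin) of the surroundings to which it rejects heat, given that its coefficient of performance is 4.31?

T_H ≈ 298.1 K

COP_R = T_C/(T_H − T_C) ⇒ T_H = T_C·(1 + 1/COP_R) = 242.00 × (1 + 1/4.31) = 298.1 K.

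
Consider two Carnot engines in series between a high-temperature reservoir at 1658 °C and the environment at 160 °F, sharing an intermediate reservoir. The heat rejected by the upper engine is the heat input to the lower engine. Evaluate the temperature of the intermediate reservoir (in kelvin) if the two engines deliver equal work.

T_m ≈ 1140 K

T_H = 1658 °C → 1658 + 273.15 = 1931.15 K.
T_C = 160 °F → (160 − 32) × 5/9 = 71.11 °C = 344.26 K.
For reversible stages Q_m = Q_H·(T_m/T_H). Setting W₁ = Q_H(1 − T_m/T_H) equal to W₂ = Q_m(1 − T_C/T_m) = Q_H·(T_m − T_C)/T_H gives T_H − T_m = T_m − T_C, so T_m = (T_H + T_C)/2 = (1931.15 + 344.26)/2 = 1140 K.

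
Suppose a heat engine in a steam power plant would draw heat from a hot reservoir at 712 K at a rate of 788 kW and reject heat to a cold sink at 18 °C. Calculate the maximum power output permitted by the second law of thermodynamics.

Ẇ_max ≈ 466 kW

T_C = 18 °C → 18 + 273.15 = 291.15 K.
No engine can exceed the Carnot limit: η_max = 1 − T_C/T_H = 1 − 291.15/712.00 = 0.5911.
W_max = η_max · Q_H = 0.5911 × 788 = 466 kW.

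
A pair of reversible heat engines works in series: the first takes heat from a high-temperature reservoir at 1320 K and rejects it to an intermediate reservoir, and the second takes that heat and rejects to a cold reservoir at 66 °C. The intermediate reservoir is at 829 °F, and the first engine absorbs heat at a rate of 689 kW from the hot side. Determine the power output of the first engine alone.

T_C = 66 °C → 66 + 273.15 = 339.15 K.
T_m = 829 °F → (829 − 32) × 5/9 = 442.78 °C = 715.93 K.
First-stage efficiency η₁ = 1 − T_m/T_H = 1 − 715.93/1320.00 = 0.4576.
W₁ = η₁·Q_H = 0.4576 × 689 = 315.3 kW.

Ẇ₁ ≈ 315.3 kW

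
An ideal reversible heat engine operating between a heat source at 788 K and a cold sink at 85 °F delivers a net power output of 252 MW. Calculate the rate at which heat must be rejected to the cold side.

T_C = 85 °F → (85 − 32) × 5/9 = 29.44 °C = 302.59 K.
The Carnot efficiency is η = 1 − T_C/T_H = 1 − 302.59/788.00 = 0.6160.
Since Q_C/Q_H = T_C/T_H and Q_H = W/η, Q_C = W·T_C/(T_H − T_C) = 252 × 302.59/485.41 = 157 MW.

Q̇_C ≈ 157 MW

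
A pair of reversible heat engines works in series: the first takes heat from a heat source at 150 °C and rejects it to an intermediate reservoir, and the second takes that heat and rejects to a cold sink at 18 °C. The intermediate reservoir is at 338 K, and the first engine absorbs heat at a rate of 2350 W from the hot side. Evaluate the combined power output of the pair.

T_H = 150 °C → 150 + 273.15 = 423.15 K.
T_C = 18 °C → 18 + 273.15 = 291.15 K.
Two reversible stages in series are equivalent to a single Carnot engine between T_H and T_C, so η_total = 1 − T_C/T_H = 1 − 291.15/423.15 = 0.3119.
W_total = η_total · Q_H = 0.3119 × 2350 = 733 W.

Ẇ_total ≈ 733 W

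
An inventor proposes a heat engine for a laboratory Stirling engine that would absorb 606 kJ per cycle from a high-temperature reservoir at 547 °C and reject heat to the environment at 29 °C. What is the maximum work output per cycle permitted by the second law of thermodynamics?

T_H = 547 °C → 547 + 273.15 = 820.15 K.
T_C = 29 °C → 29 + 273.15 = 302.15 K.
The second-law ceiling is the Carnot efficiency, η_max = 1 − T_C/T_H = 1 − 302.15/820.15 = 0.6316.
W_max = η_max · Q_H = 0.6316 × 606 = 383 kJ.

W_max ≈ 383 kJ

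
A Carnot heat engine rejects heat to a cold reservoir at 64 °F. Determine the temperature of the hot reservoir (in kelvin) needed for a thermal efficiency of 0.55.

T_H ≈ 647 K

T_C = 64 °F → (64 − 32) × 5/9 = 17.78 °C = 290.93 K.
From η = 1 − T_C/T_H, solving for T_H gives T_H = T_C/(1 − η) = 290.93/(1 − 0.55) = 647 K.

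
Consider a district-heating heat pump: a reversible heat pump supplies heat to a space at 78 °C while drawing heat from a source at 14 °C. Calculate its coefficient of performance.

T_H = 78 °C → 78 + 273.15 = 351.15 K.
T_C = 14 °C → 14 + 273.15 = 287.15 K.
For a reversible heat pump, COP_HP = T_H/(T_H − T_C) = 351.15/(351.15 − 287.15) = 5.49.

COP_HP ≈ 5.49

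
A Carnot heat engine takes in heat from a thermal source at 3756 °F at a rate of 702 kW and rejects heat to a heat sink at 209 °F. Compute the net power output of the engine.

Ẇ ≈ 591 kW

T_H = 3756 °F → (3756 − 32) × 5/9 = 2068.89 °C = 2342.04 K.
T_C = 209 °F → (209 − 32) × 5/9 = 98.33 °C = 371.48 K.
For a reversible engine, η = 1 − T_C/T_H = 1 − 371.48/2342.04 = 0.8414.
W = η·Q_H = 0.8414 × 702 = 591 kW.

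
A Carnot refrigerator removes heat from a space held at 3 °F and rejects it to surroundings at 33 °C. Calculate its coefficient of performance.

COP_R ≈ 5.23

T_H = 33 °C → 33 + 273.15 = 306.15 K.
T_C = 3 °F → (3 − 32) × 5/9 = -16.11 °C = 257.04 K.
For a reversible refrigerator, COP_R = T_C/(T_H − T_C) = 257.04/(306.15 − 257.04) = 5.23.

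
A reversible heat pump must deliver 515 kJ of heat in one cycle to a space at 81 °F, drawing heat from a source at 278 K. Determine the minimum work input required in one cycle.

W_in ≈ 38.4 kJ

T_H = 81 °F → (81 − 32) × 5/9 = 27.22 °C = 300.37 K.
For a reversible heat pump, COP_HP = T_H/(T_H − T_C) = 300.37/22.37 = 13.4261.
W = Q_H/COP_HP = 515/13.4261 = 38.4 kJ.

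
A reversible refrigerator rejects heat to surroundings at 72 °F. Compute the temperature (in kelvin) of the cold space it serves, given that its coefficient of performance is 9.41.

T_H = 72 °F → (72 − 32) × 5/9 = 22.22 °C = 295.37 K.
COP_R = T_C/(T_H − T_C) ⇒ T_C = T_H·COP_R/(1 + COP_R) = 295.37 × 9.41/(1 + 9.41) = 267 K.

T_C ≈ 267 K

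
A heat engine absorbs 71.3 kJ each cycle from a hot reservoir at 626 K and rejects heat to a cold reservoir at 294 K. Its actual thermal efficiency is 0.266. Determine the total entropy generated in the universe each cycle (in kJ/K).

ΔS_univ ≈ 0.06411 kJ/K

W = η·Q_H = 0.266 × 71.3 = 18.97 kJ, so Q_C = Q_H − W = 52.33 kJ.
Entropy balance on the reservoirs: −Q_H/T_H = -0.1139 kJ/K, +Q_C/T_C = 0.1780 kJ/K.
ΔS_univ = −Q_H/T_H + Q_C/T_C = 0.06411 kJ/K (> 0, since η = 0.266 < η_Carnot = 0.530).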